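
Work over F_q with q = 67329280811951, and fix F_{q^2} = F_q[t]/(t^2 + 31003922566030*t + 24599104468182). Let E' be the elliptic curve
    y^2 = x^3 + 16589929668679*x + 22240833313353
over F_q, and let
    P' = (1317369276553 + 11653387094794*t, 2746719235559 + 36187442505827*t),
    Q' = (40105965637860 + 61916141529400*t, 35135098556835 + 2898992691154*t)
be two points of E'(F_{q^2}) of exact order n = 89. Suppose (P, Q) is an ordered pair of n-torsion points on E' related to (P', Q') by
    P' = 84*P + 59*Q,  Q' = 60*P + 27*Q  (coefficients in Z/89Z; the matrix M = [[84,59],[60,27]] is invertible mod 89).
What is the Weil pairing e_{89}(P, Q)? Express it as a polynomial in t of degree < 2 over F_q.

Under M = [[84,59],[60,27]] in GL_2(Z/89), e_{89}(P',Q') = e_{89}(P,Q)^(84*27-59*60 mod 89).
det(M) mod 89 = 63; its inverse in (Z/89)^* is 65 (check: 63*65 mod 89 = 1).
Run Miller on y^2=x^3+16589929668679*x+22240833313353 over F_{67329280811951}: ladder 1011001 (7 bits); e = f_P(D_Q)/f_Q(D_P).
Result: e(P',Q') = 64977331887514 + 64003356072454*t.
Thus e_{89}(P,Q) = 61197987434232 + 2812779227815*t.

61197987434232 + 2812779227815*t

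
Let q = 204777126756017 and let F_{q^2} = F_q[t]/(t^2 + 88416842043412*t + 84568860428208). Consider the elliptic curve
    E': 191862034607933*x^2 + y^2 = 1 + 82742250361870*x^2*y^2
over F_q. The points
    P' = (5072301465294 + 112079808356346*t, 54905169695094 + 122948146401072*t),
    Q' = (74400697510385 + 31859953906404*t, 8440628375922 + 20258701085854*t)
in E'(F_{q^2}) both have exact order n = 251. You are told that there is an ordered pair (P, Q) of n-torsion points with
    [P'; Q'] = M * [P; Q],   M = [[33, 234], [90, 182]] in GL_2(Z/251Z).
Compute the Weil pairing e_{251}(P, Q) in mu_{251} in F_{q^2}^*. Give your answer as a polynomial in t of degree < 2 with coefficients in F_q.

33268079904914 + 131739150514965*t

e_{251}(aP+bQ,cP+dQ) = e_{251}(P,Q)^(ad-bc); with (a,b,c,d)=(33,234,90,182) this gives the det-251 law.
Inverting 6 mod 251: 42. Thus e_{251}(P,Q) = e(P',Q')^{42}.
Edwards a_E,d_E -> Montgomery A=154358501110395,B=8801073935925 -> Weierstrass 174092877858782,53243807286821 via alpha=148155944206309,beta=78474227750520.
Miller loop for e_{251} over F_{204777126756017^2}: bits of 251 = 11111011; 7 double steps + 6 add steps, l/v at each.
f_P(D_Q)/f_Q(D_P) = 178583055302528 + 127507884410147*t.
Raise to 42: e(P,Q) = 33268079904914 + 131739150514965*t in mu_{251}.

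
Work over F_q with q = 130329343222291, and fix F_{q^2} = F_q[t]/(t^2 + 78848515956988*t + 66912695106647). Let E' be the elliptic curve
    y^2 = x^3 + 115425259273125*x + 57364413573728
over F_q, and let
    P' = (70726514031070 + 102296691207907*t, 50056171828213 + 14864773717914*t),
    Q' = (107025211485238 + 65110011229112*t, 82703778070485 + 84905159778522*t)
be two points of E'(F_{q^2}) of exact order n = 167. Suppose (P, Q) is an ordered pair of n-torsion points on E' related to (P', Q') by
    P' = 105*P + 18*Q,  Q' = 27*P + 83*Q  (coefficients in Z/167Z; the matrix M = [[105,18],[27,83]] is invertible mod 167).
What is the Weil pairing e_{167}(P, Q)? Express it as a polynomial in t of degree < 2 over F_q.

The 167-Weil pairing on E[167] over F_{130329343222291} is alternating-bilinear: e_{167}(P',Q') = e_{167}(P,Q)^det(M).
So e_{167}(P,Q) = e_{167}(P',Q')^{69}, since 46*69 = 1 mod 167.
Double-and-add over 10100111: 8-1 doublings, 5-1 additions; each step l_{T,T}/v_{2T} or l_{T,P'}/v at Q'+S for random S.
Result: e(P',Q') = 62811796685055 + 38478231190600*t.
Raise to 69: e(P,Q) = 75971949622403 + 38104753327658*t in mu_{167}.

75971949622403 + 38104753327658*t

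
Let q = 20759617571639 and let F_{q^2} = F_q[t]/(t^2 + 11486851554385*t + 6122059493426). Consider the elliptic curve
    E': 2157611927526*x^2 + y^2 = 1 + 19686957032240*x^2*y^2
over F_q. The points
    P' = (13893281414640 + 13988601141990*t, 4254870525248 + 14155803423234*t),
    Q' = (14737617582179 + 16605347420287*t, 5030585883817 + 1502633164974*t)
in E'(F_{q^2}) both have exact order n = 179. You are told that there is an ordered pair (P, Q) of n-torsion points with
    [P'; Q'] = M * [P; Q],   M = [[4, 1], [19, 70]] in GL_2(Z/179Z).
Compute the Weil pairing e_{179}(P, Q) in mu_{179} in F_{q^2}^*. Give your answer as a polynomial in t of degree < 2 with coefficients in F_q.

13070470312997 + 6165600123724*t

Since e_{179}(P,P)=e_{179}(Q,Q)=1 and e_{179}(Q,P)=e_{179}(P,Q)^{-1}, expanding e_{179}(4*P + 1*Q,19*P + 70*Q) leaves e(P,Q)^det(M).
4*70 - 1*19 = 261; reduced mod 179: det = 82, inverse 155.
Edwards->Montgomery: u=(1+y)/(1-y), v=u/x -> 19259653178788v^2=u^3+7226671827950u^2+u; then x_W=5997472509641u+10560634017174: y^2=x^3+17790298927314*x+13389426063363.
Run Miller on y^2=x^3+17790298927314*x+13389426063363 over F_{20759617571639}: ladder 10110011 (8 bits); e = f_P(D_Q)/f_Q(D_P).
The quotient is 16430883699556 + 14183219767404*t.
Hence e(P,Q) = 13070470312997 + 6165600123724*t in F_{20759617571639^2}^*.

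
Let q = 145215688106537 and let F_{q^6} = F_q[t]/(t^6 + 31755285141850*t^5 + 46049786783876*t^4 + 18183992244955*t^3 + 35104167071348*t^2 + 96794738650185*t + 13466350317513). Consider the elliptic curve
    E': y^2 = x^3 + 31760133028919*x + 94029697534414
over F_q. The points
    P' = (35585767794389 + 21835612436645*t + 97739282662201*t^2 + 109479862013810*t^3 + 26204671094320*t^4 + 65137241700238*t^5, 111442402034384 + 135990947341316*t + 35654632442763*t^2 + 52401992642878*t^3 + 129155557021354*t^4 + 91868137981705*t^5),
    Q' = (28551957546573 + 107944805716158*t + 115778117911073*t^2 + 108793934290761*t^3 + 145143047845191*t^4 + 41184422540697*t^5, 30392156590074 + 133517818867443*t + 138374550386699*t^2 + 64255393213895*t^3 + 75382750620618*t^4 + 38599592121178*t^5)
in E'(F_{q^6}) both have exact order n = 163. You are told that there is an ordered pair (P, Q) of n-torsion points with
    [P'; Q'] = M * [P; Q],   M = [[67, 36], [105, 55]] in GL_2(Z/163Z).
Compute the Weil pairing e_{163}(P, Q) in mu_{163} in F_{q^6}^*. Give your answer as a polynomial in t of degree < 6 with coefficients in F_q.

e_{163}(aP+bQ,cP+dQ) = e_{163}(P,Q)^(ad-bc); with (a,b,c,d)=(67,36,105,55) this gives the det-163 law.
So e_{163}(P,Q) = e_{163}(P',Q')^{12}, since 68*12 = 1 mod 163.
Build f_{163,P'} and f_{163,Q'} via the 8-bit ladder of 163=10100011_2; evaluate at shifted divisors; quotient in F_{145215688106537^6}.
f_P(D_Q)/f_Q(D_P) = 8600149208667 + 119511996805192*t + 107014134477672*t^2 + 123965163547432*t^3 + 26027302811290*t^4 + 41199295507629*t^5.
e_{163}(P,Q) = (8600149208667 + 119511996805192*t + 107014134477672*t^2 + 123965163547432*t^3 + 26027302811290*t^4 + 41199295507629*t^5)^{12} = 5516682105614 + 66633513023625*t + 85666494564976*t^2 + 54334446683842*t^3 + 83171210199763*t^4 + 98537102704904*t^5.

5516682105614 + 66633513023625*t + 85666494564976*t^2 + 54334446683842*t^3 + 83171210199763*t^4 + 98537102704904*t^5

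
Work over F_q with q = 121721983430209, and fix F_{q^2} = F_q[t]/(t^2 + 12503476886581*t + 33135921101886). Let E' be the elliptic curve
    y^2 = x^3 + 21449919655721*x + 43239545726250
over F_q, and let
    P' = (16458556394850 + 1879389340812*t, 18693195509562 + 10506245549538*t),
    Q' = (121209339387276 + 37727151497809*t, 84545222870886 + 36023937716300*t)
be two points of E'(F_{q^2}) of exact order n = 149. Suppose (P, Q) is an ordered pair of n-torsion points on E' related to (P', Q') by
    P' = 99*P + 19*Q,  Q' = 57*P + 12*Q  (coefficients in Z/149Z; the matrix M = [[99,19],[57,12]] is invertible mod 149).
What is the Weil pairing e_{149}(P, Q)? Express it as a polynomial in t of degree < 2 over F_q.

Since e_{149}(P,P)=e_{149}(Q,Q)=1 and e_{149}(Q,P)=e_{149}(P,Q)^{-1}, expanding e_{149}(99*P + 19*Q,57*P + 12*Q) leaves e(P,Q)^det(M).
det M = 99*12 - 19*57 = 105 = 105 (mod 149); 105^{-1} = 44 (mod 149).
n = 149 = (10010101)_2 (8 bits, wt 4); accumulate f_{149,P'}(Q'+S)/f_{149,P'}(S) along the 7-step ladder.
Miller gives e_{149}(P',Q') = 109936786090087 + 14121919041353*t in F_{121721983430209^2}.
Hence e(P,Q) = 112469681136506 + 108096150508699*t in F_{121721983430209^2}^*.

112469681136506 + 108096150508699*t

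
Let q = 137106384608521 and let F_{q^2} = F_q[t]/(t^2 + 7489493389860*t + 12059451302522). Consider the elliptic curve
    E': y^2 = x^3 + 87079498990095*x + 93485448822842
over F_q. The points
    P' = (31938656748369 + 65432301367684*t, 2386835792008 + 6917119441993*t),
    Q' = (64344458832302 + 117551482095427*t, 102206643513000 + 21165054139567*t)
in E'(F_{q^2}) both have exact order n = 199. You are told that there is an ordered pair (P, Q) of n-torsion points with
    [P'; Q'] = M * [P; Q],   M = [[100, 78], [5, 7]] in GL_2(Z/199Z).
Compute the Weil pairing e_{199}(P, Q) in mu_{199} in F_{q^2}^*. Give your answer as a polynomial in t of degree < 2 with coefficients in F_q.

The 199-Weil pairing on E[199] over F_{137106384608521} is alternating-bilinear: e_{199}(P',Q') = e_{199}(P,Q)^det(M).
Hence e(P,Q) = e(P',Q')^{52} where 52 = 111^{-1} mod 199.
Run Miller on y^2=x^3+87079498990095*x+93485448822842 over F_{137106384608521}: ladder 11000111 (8 bits); e = f_P(D_Q)/f_Q(D_P).
Result: e(P',Q') = 99571672505894 + 26841014433393*t.
Finally e_{199}(P,Q) = 112851300373262 + 43807793880405*t.

112851300373262 + 43807793880405*t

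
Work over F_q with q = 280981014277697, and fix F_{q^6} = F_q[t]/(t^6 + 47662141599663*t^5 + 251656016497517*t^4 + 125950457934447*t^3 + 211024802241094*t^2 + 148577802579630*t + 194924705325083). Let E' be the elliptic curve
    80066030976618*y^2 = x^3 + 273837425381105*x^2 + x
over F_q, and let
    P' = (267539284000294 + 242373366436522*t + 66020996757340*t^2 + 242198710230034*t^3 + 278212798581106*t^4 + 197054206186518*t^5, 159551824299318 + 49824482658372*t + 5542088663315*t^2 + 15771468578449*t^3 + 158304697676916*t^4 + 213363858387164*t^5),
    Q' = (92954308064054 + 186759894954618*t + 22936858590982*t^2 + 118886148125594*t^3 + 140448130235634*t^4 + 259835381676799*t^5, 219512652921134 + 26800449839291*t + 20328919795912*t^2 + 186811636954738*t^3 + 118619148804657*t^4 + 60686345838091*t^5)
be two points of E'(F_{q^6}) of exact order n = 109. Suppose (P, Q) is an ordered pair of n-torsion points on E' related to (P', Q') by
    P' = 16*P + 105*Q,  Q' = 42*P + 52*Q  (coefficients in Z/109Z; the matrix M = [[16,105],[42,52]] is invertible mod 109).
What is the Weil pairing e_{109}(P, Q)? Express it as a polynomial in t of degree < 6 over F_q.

Since e_{109}(P,P)=e_{109}(Q,Q)=1 and e_{109}(Q,P)=e_{109}(P,Q)^{-1}, expanding e_{109}(16*P + 105*Q,42*P + 52*Q) leaves e(P,Q)^det(M).
So e_{109}(P,Q) = e_{109}(P',Q')^{23}, since 19*23 = 1 mod 109.
Undo Montgomery via alpha=30492706005903, beta=8819527968815: (a',b')=(12364651930642,0) over F_{280981014277697}.
Miller loop for e_{109} over F_{280981014277697^6}: bits of 109 = 1101101; 6 double steps + 4 add steps, l/v at each.
Result: e(P',Q') = 57879085486092 + 269783800101067*t + 96531664306028*t^2 + 133758733844091*t^3 + 39199291807359*t^4 + 113832554365203*t^5.
e_{109}(P,Q) = (57879085486092 + 269783800101067*t + 96531664306028*t^2 + 133758733844091*t^3 + 39199291807359*t^4 + 113832554365203*t^5)^{23} = 66795890929544 + 115543005963914*t + 154004874415002*t^2 + 279299128808685*t^3 + 193356905778256*t^4 + 137463223956890*t^5.

66795890929544 + 115543005963914*t + 154004874415002*t^2 + 279299128808685*t^3 + 193356905778256*t^4 + 137463223956890*t^5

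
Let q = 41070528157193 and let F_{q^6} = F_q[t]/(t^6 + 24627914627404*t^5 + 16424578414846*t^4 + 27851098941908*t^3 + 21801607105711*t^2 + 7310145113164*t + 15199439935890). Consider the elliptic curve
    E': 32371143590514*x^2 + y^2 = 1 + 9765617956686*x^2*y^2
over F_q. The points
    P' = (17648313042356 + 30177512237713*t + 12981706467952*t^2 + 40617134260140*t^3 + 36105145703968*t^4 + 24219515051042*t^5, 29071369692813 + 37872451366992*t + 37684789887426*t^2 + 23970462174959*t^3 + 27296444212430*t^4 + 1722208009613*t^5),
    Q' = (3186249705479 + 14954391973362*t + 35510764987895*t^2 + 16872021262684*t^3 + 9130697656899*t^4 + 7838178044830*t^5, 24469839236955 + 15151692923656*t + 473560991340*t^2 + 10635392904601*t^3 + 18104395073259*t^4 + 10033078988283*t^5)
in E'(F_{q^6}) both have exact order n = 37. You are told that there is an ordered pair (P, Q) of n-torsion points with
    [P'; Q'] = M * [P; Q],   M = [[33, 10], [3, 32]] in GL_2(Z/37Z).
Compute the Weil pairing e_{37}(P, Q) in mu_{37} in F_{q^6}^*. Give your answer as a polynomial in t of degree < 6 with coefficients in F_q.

19936447663907 + 36662138594696*t + 10874015663213*t^2 + 7652996075248*t^3 + 29085503661965*t^4 + 25232469814441*t^5

e_{37}(aP+bQ,cP+dQ) = e_{37}(P,Q)^(ad-bc); with (a,b,c,d)=(33,10,3,32) this gives the det-37 law.
det M = 33*32 - 10*3 = 1026 = 27 (mod 37); 27^{-1} = 11 (mod 37).
Edwards->Montgomery: u=(1+y)/(1-y), v=u/x -> 20043790178027v^2=u^3+13671214423847u^2+u; then x_W=5651381408457u+7022793591200: y^2=x^3+37010533506247*x.
Miller loop for e_{37} over F_{41070528157193^6}: bits of 37 = 100101; 5 double steps + 2 add steps, l/v at each.
e_{37}(P',Q') = 35306255764239 + 5961208215750*t + 38845445572340*t^2 + 33718533836373*t^3 + 87008630999*t^4 + 11487148087840*t^5.
Finally e_{37}(P,Q) = 19936447663907 + 36662138594696*t + 10874015663213*t^2 + 7652996075248*t^3 + 29085503661965*t^4 + 25232469814441*t^5.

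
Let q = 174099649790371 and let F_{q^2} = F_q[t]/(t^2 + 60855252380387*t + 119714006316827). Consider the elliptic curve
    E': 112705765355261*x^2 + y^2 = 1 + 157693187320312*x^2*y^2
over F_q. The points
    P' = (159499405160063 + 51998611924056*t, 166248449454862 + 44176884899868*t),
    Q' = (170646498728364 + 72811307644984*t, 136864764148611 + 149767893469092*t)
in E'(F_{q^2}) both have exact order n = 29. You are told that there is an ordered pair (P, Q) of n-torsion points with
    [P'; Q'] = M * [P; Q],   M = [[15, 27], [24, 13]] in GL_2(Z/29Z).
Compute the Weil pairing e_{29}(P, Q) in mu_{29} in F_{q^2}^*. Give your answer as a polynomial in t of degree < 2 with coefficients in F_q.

2784555885245 + 106724876521969*t

The 29-Weil pairing on E[29] over F_{174099649790371} is alternating-bilinear: e_{29}(P',Q') = e_{29}(P,Q)^det(M).
Inverting 11 mod 29: 8. Thus e_{29}(P,Q) = e(P',Q')^{8}.
Edwards->Montgomery: u=(1+y)/(1-y), v=u/x -> 88346000673444v^2=u^3+41271446784686u^2+u; then x_W=32278056956330u+132116317007781: y^2=x^3+13924428667106*x+1985592492270.
5-bit Miller (11101) on E'/F_{174099649790371} with a'=13924428667106, b'=1985592492270: accumulate tangent/chord ratios at Q'+S and P'+S'.
Result: e(P',Q') = 56915832971581 + 161727352624828*t.
Thus e_{29}(P,Q) = 2784555885245 + 106724876521969*t.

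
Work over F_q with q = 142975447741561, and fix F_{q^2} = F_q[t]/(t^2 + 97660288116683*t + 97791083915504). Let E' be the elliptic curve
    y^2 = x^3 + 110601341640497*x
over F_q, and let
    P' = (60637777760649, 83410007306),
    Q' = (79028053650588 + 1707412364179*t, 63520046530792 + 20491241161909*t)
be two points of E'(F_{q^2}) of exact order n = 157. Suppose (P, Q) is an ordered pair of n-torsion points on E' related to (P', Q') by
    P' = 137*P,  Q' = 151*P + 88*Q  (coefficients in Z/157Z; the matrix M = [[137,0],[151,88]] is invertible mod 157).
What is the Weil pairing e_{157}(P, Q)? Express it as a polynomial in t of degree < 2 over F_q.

13600521345782 + 55321154368535*t

e_{157}(aP+bQ,cP+dQ) = e_{157}(P,Q)^(ad-bc); with (a,b,c,d)=(137,0,151,88) this gives the det-157 law.
So e_{157}(P,Q) = e_{157}(P',Q')^{19}, since 124*19 = 1 mod 157.
8-bit Miller (10011101) on E'/F_{142975447741561} with a'=110601341640497, b'=0: accumulate tangent/chord ratios at Q'+S and P'+S'.
Result: e(P',Q') = 3963369503176 + 43106972003958*t.
Raise to 19: e(P,Q) = 13600521345782 + 55321154368535*t in mu_{157}.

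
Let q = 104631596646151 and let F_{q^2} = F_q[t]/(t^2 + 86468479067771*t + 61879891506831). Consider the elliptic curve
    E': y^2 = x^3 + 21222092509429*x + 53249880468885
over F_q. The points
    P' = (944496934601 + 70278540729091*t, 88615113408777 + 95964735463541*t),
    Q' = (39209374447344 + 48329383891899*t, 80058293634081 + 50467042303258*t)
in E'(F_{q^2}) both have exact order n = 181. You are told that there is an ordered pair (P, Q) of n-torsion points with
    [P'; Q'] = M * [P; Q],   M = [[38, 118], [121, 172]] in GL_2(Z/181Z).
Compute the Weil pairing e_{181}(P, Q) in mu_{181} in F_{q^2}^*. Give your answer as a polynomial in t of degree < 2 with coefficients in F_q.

76793975982399 + 16897667480062*t

e_{181}(aP+bQ,cP+dQ) = e_{181}(P,Q)^(ad-bc); with (a,b,c,d)=(38,118,121,172) this gives the det-181 law.
Inverting 41 mod 181: 53. Thus e_{181}(P,Q) = e(P',Q')^{53}.
Double-and-add over 10110101: 8-1 doublings, 5-1 additions; each step l_{T,T}/v_{2T} or l_{T,P'}/v at Q'+S for random S.
f_P(D_Q)/f_Q(D_P) = 72570842605009 + 65691522134127*t.
Finally e_{181}(P,Q) = 76793975982399 + 16897667480062*t.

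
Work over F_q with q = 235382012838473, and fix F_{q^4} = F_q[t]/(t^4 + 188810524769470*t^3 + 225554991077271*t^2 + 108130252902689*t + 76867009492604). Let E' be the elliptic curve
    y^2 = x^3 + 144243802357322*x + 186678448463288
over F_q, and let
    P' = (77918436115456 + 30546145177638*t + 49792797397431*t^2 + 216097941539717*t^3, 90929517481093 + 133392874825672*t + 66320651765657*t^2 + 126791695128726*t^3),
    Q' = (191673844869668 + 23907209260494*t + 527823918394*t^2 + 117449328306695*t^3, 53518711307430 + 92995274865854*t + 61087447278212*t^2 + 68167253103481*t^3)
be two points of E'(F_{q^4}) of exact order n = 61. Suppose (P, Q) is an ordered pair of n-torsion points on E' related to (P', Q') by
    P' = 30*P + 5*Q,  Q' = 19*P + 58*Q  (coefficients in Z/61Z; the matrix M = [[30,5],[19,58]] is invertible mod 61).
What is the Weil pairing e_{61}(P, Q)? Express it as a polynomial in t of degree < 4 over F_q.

Under M = [[30,5],[19,58]] in GL_2(Z/61), e_{61}(P',Q') = e_{61}(P,Q)^(30*58-5*19 mod 61).
det M = 30*58 - 5*19 = 1645 = 59 (mod 61); 59^{-1} = 30 (mod 61).
Build f_{61,P'} and f_{61,Q'} via the 6-bit ladder of 61=111101_2; evaluate at shifted divisors; quotient in F_{235382012838473^4}.
Result: e(P',Q') = 189196742553290 + 202655261254482*t + 233471275130272*t^2 + 82759367129660*t^3.
e_{61}(P,Q) = (189196742553290 + 202655261254482*t + 233471275130272*t^2 + 82759367129660*t^3)^{30} = 179747637266094 + 32207507563484*t + 95647058039432*t^2 + 13304620908355*t^3.

179747637266094 + 32207507563484*t + 95647058039432*t^2 + 13304620908355*t^3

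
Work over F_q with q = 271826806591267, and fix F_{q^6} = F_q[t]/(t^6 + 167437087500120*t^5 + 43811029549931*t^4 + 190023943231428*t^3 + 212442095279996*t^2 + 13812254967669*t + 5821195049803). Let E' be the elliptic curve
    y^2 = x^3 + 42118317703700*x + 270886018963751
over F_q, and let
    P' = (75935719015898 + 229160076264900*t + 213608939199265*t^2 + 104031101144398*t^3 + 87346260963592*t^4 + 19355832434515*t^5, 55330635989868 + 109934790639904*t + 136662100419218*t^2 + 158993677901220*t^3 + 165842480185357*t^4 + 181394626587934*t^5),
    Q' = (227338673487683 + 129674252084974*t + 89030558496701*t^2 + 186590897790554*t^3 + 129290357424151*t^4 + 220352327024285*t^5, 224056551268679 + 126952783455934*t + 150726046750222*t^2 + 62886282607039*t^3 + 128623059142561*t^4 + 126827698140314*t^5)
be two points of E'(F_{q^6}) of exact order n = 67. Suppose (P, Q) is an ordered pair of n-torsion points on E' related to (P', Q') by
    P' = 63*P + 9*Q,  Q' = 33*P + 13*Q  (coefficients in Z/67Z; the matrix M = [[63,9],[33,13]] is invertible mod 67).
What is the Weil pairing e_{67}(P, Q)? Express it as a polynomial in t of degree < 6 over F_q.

107220879428055 + 144999528053184*t + 27861316971260*t^2 + 241802786446354*t^3 + 140078819400650*t^4 + 148739911834268*t^5

Since e_{67}(P,P)=e_{67}(Q,Q)=1 and e_{67}(Q,P)=e_{67}(P,Q)^{-1}, expanding e_{67}(63*P + 9*Q,33*P + 13*Q) leaves e(P,Q)^det(M).
63*13 - 9*33 = 522; reduced mod 67: det = 53, inverse 43.
Build f_{67,P'} and f_{67,Q'} via the 7-bit ladder of 67=1000011_2; evaluate at shifted divisors; quotient in F_{271826806591267^6}.
e_{67}(P',Q') = 72816949401185 + 67301788810451*t + 178506234584063*t^2 + 195033897207083*t^3 + 260212309812855*t^4 + 214376122531873*t^5.
Thus e_{67}(P,Q) = 107220879428055 + 144999528053184*t + 27861316971260*t^2 + 241802786446354*t^3 + 140078819400650*t^4 + 148739911834268*t^5.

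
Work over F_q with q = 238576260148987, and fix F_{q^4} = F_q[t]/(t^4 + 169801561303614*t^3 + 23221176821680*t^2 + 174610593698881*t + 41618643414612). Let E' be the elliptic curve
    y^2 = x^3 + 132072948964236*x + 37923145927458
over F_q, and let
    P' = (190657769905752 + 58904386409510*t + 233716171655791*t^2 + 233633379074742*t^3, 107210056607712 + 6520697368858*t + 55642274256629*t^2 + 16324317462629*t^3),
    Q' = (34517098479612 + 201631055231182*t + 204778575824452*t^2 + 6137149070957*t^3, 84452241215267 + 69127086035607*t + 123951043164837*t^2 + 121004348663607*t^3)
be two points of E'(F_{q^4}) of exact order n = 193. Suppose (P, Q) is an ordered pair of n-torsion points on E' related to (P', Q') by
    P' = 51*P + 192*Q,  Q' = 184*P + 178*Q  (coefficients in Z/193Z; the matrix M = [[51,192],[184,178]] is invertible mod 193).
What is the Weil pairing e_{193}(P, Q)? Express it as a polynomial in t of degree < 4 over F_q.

117319539543801 + 99109724641448*t + 71527590107240*t^2 + 145492242661003*t^3

e_{193} is bilinear + alternating on E[193], so e_{193}(51*P + 192*Q, 184*P + 178*Q) = e_{193}(P,Q)^(51*178-192*184).
So e_{193}(P,Q) = e_{193}(P',Q')^{96}, since 191*96 = 1 mod 193.
8-bit Miller (11000001) on E'/F_{238576260148987} with a'=132072948964236, b'=37923145927458: accumulate tangent/chord ratios at Q'+S and P'+S'.
Miller gives e_{193}(P',Q') = 180972510169246 + 13275697953452*t + 69110199955848*t^2 + 122143786055770*t^3 in F_{238576260148987^4}.
Finally e_{193}(P,Q) = 117319539543801 + 99109724641448*t + 71527590107240*t^2 + 145492242661003*t^3.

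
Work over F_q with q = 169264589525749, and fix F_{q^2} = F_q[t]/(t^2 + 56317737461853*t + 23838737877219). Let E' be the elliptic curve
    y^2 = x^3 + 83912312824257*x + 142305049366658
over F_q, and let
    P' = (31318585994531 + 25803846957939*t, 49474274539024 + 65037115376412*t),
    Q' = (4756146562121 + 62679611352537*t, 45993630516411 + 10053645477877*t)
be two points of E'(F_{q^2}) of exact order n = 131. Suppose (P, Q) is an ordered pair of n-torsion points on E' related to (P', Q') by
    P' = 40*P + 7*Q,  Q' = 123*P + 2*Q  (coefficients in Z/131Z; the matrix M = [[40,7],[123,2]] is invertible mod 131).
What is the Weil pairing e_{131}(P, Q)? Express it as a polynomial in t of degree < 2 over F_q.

Under M = [[40,7],[123,2]] in GL_2(Z/131), e_{131}(P',Q') = e_{131}(P,Q)^(40*2-7*123 mod 131).
Hence e(P,Q) = e(P',Q')^{105} where 105 = 5^{-1} mod 131.
Build f_{131,P'} and f_{131,Q'} via the 8-bit ladder of 131=10000011_2; evaluate at shifted divisors; quotient in F_{169264589525749^2}.
So e_{131}(P',Q') = 12491303970876 + 116042486724757*t.
Raise to 105: e(P,Q) = 143996405251360 + 14098627804497*t in mu_{131}.

143996405251360 + 14098627804497*t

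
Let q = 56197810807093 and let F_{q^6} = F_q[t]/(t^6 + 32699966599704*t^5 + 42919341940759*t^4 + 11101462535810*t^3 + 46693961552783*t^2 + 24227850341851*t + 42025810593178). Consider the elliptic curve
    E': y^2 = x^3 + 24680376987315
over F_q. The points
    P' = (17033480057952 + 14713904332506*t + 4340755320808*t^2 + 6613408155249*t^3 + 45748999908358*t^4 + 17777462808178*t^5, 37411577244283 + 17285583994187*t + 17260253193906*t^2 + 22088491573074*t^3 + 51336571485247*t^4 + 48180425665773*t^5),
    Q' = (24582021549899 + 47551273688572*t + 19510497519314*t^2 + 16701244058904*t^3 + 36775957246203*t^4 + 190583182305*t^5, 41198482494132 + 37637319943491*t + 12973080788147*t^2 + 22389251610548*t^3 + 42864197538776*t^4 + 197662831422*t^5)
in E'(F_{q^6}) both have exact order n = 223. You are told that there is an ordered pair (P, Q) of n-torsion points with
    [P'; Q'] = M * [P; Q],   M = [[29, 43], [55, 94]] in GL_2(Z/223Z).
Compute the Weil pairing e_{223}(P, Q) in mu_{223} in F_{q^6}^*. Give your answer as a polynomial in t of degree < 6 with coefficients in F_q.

e_{223}(aP+bQ,cP+dQ) = e_{223}(P,Q)^(ad-bc); with (a,b,c,d)=(29,43,55,94) this gives the det-223 law.
det M = 29*94 - 43*55 = 361 = 138 (mod 223); 138^{-1} = 202 (mod 223).
n = 223 = (11011111)_2 (8 bits, wt 7); accumulate f_{223,P'}(Q'+S)/f_{223,P'}(S) along the 7-step ladder.
The quotient is 51454460932460 + 25821429057332*t + 28516954274933*t^2 + 37217890545687*t^3 + 38756748593113*t^4 + 14090042769963*t^5.
(51454460932460 + 25821429057332*t + 28516954274933*t^2 + 37217890545687*t^3 + 38756748593113*t^4 + 14090042769963*t^5)^{202} mod (56197810807093,f) = 34879610816149 + 22026009943770*t + 14077467513554*t^2 + 11428422336461*t^3 + 53622926299518*t^4 + 17319749358560*t^5.

34879610816149 + 22026009943770*t + 14077467513554*t^2 + 11428422336461*t^3 + 53622926299518*t^4 + 17319749358560*t^5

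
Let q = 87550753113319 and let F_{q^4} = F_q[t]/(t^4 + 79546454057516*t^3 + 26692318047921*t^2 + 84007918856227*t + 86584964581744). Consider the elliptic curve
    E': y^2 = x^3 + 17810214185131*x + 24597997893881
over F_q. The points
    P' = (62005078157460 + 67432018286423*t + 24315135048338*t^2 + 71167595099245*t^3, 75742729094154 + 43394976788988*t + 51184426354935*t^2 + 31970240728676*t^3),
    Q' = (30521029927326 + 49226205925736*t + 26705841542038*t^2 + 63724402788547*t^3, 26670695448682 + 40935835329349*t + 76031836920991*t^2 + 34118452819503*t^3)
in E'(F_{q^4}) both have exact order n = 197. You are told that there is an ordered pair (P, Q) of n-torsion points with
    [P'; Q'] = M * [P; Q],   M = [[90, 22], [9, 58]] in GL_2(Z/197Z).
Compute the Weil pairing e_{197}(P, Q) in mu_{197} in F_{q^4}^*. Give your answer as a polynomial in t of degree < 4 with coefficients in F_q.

17509126060957 + 53660512499912*t + 26941550912445*t^2 + 61098167224931*t^3

e_{197}(aP+bQ,cP+dQ) = e_{197}(P,Q)^(ad-bc); with (a,b,c,d)=(90,22,9,58) this gives the det-197 law.
det(M) mod 197 = 97; its inverse in (Z/197)^* is 65 (check: 97*65 mod 197 = 1).
Build f_{197,P'} and f_{197,Q'} via the 8-bit ladder of 197=11000101_2; evaluate at shifted divisors; quotient in F_{87550753113319^4}.
The quotient is 27692814309199 + 16092252760442*t + 50246658664045*t^2 + 51583721727802*t^3.
Raise to 65: e(P,Q) = 17509126060957 + 53660512499912*t + 26941550912445*t^2 + 61098167224931*t^3 in mu_{197}.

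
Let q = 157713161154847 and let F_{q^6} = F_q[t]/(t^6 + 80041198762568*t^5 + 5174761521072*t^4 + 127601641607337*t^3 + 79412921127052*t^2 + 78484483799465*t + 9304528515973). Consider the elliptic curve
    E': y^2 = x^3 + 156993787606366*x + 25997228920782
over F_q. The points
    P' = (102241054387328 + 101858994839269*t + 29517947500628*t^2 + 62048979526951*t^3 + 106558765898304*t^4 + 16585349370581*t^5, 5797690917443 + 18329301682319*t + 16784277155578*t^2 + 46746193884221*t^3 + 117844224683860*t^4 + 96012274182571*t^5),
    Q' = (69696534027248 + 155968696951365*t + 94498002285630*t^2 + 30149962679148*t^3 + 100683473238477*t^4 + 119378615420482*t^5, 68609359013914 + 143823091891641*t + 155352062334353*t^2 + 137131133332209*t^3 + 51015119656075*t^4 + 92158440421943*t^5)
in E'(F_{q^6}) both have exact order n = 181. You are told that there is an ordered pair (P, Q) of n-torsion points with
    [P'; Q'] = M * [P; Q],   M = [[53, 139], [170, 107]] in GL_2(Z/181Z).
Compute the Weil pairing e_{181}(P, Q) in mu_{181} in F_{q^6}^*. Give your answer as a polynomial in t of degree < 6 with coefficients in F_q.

72501752146269 + 54234619255833*t + 75728666552124*t^2 + 5546637334739*t^3 + 155222668903021*t^4 + 141347755900767*t^5

Alternating bilinearity on E[181] (values in mu_{181} in F_{157713161154847^6}) gives e(P',Q') = e(P,Q)^det(M).
53*107 - 139*170 = -17959; reduced mod 181: det = 141, inverse 95.
Double-and-add over 10110101: 8-1 doublings, 5-1 additions; each step l_{T,T}/v_{2T} or l_{T,P'}/v at Q'+S for random S.
f_P(D_Q)/f_Q(D_P) = 100673309061871 + 26947291254865*t + 22293788153704*t^2 + 37787106142437*t^3 + 61927432265483*t^4 + 4655708479079*t^5.
Hence e(P,Q) = 72501752146269 + 54234619255833*t + 75728666552124*t^2 + 5546637334739*t^3 + 155222668903021*t^4 + 141347755900767*t^5 in F_{157713161154847^6}^*.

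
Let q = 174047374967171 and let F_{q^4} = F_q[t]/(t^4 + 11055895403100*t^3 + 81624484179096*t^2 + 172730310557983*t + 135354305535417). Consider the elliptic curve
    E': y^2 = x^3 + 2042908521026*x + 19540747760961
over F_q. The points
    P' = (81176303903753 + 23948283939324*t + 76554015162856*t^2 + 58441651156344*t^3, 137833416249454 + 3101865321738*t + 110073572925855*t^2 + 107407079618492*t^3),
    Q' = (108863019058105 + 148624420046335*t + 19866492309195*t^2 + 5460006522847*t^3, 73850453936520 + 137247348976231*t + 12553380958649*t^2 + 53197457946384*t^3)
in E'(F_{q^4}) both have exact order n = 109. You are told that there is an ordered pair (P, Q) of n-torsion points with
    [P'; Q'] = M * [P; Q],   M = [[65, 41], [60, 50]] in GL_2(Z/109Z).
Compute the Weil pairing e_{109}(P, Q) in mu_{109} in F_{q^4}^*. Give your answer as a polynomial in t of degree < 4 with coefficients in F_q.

Alternating bilinearity on E[109] (values in mu_{109} in F_{174047374967171^4}) gives e(P',Q') = e(P,Q)^det(M).
65*50 - 41*60 = 790; reduced mod 109: det = 27, inverse 105.
Run Miller on y^2=x^3+2042908521026*x+19540747760961 over F_{174047374967171}: ladder 1101101 (7 bits); e = f_P(D_Q)/f_Q(D_P).
Result: e(P',Q') = 161401233548200 + 18900936902844*t + 163695631566074*t^2 + 129003687023333*t^3.
Raise to 105: e(P,Q) = 83970128118947 + 148457589817990*t + 46071858680774*t^2 + 137352762751723*t^3 in mu_{109}.

83970128118947 + 148457589817990*t + 46071858680774*t^2 + 137352762751723*t^3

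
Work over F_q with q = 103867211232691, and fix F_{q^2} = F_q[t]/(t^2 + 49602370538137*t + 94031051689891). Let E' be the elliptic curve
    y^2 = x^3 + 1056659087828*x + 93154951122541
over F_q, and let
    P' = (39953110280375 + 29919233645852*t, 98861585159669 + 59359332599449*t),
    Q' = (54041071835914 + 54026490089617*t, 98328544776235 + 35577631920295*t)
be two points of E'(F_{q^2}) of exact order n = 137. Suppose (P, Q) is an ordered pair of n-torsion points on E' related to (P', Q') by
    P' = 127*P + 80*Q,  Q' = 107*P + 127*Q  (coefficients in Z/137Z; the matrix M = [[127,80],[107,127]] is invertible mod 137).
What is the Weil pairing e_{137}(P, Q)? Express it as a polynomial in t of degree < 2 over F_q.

Alternating bilinearity on E[137] (values in mu_{137} in F_{103867211232691^2}) gives e(P',Q') = e(P,Q)^det(M).
Inverting 34 mod 137: 133. Thus e_{137}(P,Q) = e(P',Q')^{133}.
8-bit Miller (10001001) on E'/F_{103867211232691} with a'=1056659087828, b'=93154951122541: accumulate tangent/chord ratios at Q'+S and P'+S'.
f_P(D_Q)/f_Q(D_P) = 29376129110857 + 26895952122572*t.
(29376129110857 + 26895952122572*t)^{133} mod (103867211232691,f) = 88578731099582 + 6543643452276*t.

88578731099582 + 6543643452276*t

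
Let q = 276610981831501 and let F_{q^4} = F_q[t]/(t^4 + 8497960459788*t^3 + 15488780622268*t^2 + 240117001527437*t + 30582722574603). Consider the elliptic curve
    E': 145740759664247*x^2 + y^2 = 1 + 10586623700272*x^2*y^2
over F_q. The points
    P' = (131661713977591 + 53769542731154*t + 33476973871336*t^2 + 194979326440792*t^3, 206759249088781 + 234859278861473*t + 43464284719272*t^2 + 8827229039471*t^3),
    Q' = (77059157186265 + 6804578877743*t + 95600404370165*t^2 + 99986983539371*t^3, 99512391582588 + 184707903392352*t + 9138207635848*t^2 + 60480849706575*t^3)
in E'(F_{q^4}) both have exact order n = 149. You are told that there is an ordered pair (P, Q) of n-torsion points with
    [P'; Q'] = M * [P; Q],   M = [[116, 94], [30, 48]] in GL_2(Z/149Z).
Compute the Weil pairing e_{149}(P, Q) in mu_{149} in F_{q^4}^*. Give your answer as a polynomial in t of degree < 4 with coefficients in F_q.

The 149-Weil pairing on E[149] over F_{276610981831501} is alternating-bilinear: e_{149}(P',Q') = e_{149}(P,Q)^det(M).
So e_{149}(P,Q) = e_{149}(P',Q')^{70}, since 66*70 = 1 mod 149.
Edwards->Montgomery: u=(1+y)/(1-y), v=u/x -> 93573055685569v^2=u^3+20494914153988u^2+u; then x_W=102941279448869u+164360054809837: y^2=x^3+176610327317248*x+121829893045143.
8-bit Miller (10010101) on E'/F_{276610981831501} with a'=176610327317248, b'=121829893045143: accumulate tangent/chord ratios at Q'+S and P'+S'.
Miller gives e_{149}(P',Q') = 48871130163100 + 70523780464831*t + 244465427187924*t^2 + 5609042890993*t^3 in F_{276610981831501^4}.
Thus e_{149}(P,Q) = 227229887842515 + 263381903680757*t + 39683257699921*t^2 + 96018680664850*t^3.

227229887842515 + 263381903680757*t + 39683257699921*t^2 + 96018680664850*t^3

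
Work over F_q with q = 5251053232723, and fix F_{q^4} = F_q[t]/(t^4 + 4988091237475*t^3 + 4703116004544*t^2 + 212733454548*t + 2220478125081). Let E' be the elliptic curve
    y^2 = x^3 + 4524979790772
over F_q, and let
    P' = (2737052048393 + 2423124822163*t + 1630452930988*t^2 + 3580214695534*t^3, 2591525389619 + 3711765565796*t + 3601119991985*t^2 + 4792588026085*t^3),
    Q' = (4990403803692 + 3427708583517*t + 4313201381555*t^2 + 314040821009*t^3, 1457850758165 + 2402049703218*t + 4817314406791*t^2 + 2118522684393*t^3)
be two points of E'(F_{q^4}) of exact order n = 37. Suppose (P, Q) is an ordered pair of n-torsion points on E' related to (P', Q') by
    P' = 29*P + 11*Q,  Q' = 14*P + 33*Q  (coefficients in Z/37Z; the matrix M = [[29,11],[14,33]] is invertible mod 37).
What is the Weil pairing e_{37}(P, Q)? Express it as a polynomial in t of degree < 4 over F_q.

2725135401460 + 2778952924139*t + 4366934880499*t^2 + 2159943499106*t^3

Since e_{37}(P,P)=e_{37}(Q,Q)=1 and e_{37}(Q,P)=e_{37}(P,Q)^{-1}, expanding e_{37}(29*P + 11*Q,14*P + 33*Q) leaves e(P,Q)^det(M).
So e_{37}(P,Q) = e_{37}(P',Q')^{10}, since 26*10 = 1 mod 37.
Miller loop for e_{37} over F_{5251053232723^4}: bits of 37 = 100101; 5 double steps + 2 add steps, l/v at each.
So e_{37}(P',Q') = 1499908143705 + 4896430893656*t + 1716856383020*t^2 + 79011105508*t^3.
Hence e(P,Q) = 2725135401460 + 2778952924139*t + 4366934880499*t^2 + 2159943499106*t^3 in F_{5251053232723^4}^*.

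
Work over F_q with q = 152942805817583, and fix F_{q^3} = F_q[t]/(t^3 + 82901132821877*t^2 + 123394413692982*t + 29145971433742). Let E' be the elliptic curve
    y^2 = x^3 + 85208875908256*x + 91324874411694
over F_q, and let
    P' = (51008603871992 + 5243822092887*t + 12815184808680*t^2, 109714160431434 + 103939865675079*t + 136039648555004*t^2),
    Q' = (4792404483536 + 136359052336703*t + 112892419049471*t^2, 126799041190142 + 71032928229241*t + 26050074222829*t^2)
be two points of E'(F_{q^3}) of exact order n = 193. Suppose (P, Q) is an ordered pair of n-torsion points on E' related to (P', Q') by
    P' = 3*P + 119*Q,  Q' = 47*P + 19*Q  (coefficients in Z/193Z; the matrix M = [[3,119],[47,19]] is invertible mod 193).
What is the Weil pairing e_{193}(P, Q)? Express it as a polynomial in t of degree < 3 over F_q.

e_{193} is bilinear + alternating on E[193], so e_{193}(3*P + 119*Q, 47*P + 19*Q) = e_{193}(P,Q)^(3*19-119*47).
det M = 3*19 - 119*47 = -5536 = 61 (mod 193); 61^{-1} = 19 (mod 193).
n = 193 = (11000001)_2 (8 bits, wt 3); accumulate f_{193,P'}(Q'+S)/f_{193,P'}(S) along the 7-step ladder.
Result: e(P',Q') = 24339869731909 + 107744355939897*t + 9749248664976*t^2.
(24339869731909 + 107744355939897*t + 9749248664976*t^2)^{19} mod (152942805817583,f) = 65314624548810 + 118366648275865*t + 144961404016151*t^2.

65314624548810 + 118366648275865*t + 144961404016151*t^2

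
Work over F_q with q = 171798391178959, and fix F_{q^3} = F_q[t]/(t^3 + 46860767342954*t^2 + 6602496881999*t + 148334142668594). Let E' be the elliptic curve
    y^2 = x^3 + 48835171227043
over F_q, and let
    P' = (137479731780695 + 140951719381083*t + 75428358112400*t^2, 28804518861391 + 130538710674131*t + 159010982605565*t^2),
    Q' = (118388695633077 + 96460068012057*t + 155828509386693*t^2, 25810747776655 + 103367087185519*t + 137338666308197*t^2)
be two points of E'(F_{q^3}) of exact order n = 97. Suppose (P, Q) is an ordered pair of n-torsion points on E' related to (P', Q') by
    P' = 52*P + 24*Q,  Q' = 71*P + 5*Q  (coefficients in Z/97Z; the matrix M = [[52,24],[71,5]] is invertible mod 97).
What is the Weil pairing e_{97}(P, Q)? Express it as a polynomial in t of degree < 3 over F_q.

Since e_{97}(P,P)=e_{97}(Q,Q)=1 and e_{97}(Q,P)=e_{97}(P,Q)^{-1}, expanding e_{97}(52*P + 24*Q,71*P + 5*Q) leaves e(P,Q)^det(M).
52*5 - 24*71 = -1444; reduced mod 97: det = 11, inverse 53.
Miller loop for e_{97} over F_{171798391178959^3}: bits of 97 = 1100001; 6 double steps + 2 add steps, l/v at each.
Miller gives e_{97}(P',Q') = 117103624928305 + 130295542237191*t + 56509969402115*t^2 in F_{171798391178959^3}.
e_{97}(P,Q) = (117103624928305 + 130295542237191*t + 56509969402115*t^2)^{53} = 134429634495011 + 126427990133175*t + 4855428203016*t^2.

134429634495011 + 126427990133175*t + 4855428203016*t^2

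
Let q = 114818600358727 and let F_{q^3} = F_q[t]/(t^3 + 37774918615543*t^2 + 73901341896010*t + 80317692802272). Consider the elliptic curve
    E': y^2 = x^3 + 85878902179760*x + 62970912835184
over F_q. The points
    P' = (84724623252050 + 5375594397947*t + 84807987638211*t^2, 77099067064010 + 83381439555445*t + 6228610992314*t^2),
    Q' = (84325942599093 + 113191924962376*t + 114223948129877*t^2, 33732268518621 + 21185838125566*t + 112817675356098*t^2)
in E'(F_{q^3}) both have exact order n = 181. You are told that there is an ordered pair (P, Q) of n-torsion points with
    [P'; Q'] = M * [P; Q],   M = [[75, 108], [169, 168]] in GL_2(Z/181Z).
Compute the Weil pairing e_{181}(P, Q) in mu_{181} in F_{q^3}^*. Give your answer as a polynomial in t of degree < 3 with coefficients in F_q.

15428987707172 + 105712131152210*t + 10253827793665*t^2

Since e_{181}(P,P)=e_{181}(Q,Q)=1 and e_{181}(Q,P)=e_{181}(P,Q)^{-1}, expanding e_{181}(75*P + 108*Q,169*P + 168*Q) leaves e(P,Q)^det(M).
det(M) mod 181 = 140; its inverse in (Z/181)^* is 128 (check: 140*128 mod 181 = 1).
Double-and-add over 10110101: 8-1 doublings, 5-1 additions; each step l_{T,T}/v_{2T} or l_{T,P'}/v at Q'+S for random S.
The quotient is 74665488479212 + 62827846433822*t + 103348210130242*t^2.
Raise to 128: e(P,Q) = 15428987707172 + 105712131152210*t + 10253827793665*t^2 in mu_{181}.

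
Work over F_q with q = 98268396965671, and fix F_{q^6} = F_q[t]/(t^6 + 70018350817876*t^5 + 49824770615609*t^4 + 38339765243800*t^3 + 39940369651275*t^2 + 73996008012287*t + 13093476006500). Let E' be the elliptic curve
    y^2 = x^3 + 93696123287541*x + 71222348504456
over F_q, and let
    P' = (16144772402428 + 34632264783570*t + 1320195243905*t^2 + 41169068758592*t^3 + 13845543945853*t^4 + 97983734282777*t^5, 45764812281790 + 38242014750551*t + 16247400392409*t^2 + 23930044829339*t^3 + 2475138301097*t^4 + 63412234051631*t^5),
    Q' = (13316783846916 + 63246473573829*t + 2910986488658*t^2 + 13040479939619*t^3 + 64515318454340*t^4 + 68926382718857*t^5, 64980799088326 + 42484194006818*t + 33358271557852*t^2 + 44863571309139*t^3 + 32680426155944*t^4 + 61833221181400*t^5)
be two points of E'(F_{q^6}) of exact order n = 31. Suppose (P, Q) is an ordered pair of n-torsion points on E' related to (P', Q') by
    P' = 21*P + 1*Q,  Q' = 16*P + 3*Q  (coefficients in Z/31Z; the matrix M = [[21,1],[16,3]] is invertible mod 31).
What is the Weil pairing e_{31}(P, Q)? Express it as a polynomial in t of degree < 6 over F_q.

Alternating bilinearity on E[31] (values in mu_{31} in F_{98268396965671^6}) gives e(P',Q') = e(P,Q)^det(M).
det(M) mod 31 = 16; its inverse in (Z/31)^* is 2 (check: 16*2 mod 31 = 1).
Run Miller on y^2=x^3+93696123287541*x+71222348504456 over F_{98268396965671}: ladder 11111 (5 bits); e = f_P(D_Q)/f_Q(D_P).
So e_{31}(P',Q') = 17746132294543 + 70463390822307*t + 15674657212114*t^2 + 97357086471781*t^3 + 8488684053212*t^4 + 24170424950516*t^5.
Finally e_{31}(P,Q) = 92510438596385 + 90614852839843*t + 39984707087905*t^2 + 11980422874204*t^3 + 54335813897035*t^4 + 13650807631341*t^5.

92510438596385 + 90614852839843*t + 39984707087905*t^2 + 11980422874204*t^3 + 54335813897035*t^4 + 13650807631341*t^5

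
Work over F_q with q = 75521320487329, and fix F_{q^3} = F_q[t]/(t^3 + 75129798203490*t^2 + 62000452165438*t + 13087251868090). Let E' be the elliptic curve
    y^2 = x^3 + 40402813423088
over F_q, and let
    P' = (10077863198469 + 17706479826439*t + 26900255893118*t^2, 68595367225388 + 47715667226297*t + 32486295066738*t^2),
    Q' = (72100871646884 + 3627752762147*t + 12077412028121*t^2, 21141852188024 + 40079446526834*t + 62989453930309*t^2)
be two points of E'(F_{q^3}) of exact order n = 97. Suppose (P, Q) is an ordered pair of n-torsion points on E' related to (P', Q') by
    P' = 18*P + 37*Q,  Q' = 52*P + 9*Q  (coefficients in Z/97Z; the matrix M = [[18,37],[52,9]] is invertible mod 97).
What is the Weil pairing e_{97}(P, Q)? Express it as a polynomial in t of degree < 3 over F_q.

Alternating bilinearity on E[97] (values in mu_{97} in F_{75521320487329^3}) gives e(P',Q') = e(P,Q)^det(M).
So e_{97}(P,Q) = e_{97}(P',Q')^{6}, since 81*6 = 1 mod 97.
Run Miller on y^2=x^3+40402813423088 over F_{75521320487329}: ladder 1100001 (7 bits); e = f_P(D_Q)/f_Q(D_P).
So e_{97}(P',Q') = 51158960322190 + 31083796621054*t + 27218504166094*t^2.
Finally e_{97}(P,Q) = 23952936705553 + 13234526966741*t + 30206892358951*t^2.

23952936705553 + 13234526966741*t + 30206892358951*t^2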